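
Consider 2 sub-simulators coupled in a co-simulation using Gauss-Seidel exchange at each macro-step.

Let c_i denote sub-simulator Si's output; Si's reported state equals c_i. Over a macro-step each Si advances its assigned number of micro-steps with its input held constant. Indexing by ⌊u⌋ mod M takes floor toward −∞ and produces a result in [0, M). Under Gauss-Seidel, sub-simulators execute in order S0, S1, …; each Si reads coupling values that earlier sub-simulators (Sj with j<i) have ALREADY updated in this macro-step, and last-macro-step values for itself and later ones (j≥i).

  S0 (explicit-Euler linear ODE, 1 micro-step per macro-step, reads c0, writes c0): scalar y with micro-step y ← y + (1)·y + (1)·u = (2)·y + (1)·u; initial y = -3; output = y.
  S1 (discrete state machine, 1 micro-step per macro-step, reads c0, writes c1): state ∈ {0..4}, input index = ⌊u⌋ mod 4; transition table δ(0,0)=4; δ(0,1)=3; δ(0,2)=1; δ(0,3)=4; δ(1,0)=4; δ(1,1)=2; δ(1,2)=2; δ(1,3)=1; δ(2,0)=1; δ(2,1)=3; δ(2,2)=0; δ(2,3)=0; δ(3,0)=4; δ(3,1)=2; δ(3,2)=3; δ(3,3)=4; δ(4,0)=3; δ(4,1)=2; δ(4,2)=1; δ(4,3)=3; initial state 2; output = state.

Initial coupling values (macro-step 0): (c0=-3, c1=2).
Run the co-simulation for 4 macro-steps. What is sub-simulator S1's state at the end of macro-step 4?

S1 state at macro-step 4 = 2

macro 1: S0 reads c0=-3 → after 1×micro: -9; S1 reads c0=-9 → after 1×micro: 0 ⇒ (c0=-9, c1=0)
macro 2: S0 reads c0=-9 → after 1×micro: -27; S1 reads c0=-27 → after 1×micro: 3 ⇒ (c0=-27, c1=3)
macro 3: S0 reads c0=-27 → after 1×micro: -81; S1 reads c0=-81 → after 1×micro: 4 ⇒ (c0=-81, c1=4)
macro 4: S0 reads c0=-81 → after 1×micro: -243; S1 reads c0=-243 → after 1×micro: 2 ⇒ (c0=-243, c1=2)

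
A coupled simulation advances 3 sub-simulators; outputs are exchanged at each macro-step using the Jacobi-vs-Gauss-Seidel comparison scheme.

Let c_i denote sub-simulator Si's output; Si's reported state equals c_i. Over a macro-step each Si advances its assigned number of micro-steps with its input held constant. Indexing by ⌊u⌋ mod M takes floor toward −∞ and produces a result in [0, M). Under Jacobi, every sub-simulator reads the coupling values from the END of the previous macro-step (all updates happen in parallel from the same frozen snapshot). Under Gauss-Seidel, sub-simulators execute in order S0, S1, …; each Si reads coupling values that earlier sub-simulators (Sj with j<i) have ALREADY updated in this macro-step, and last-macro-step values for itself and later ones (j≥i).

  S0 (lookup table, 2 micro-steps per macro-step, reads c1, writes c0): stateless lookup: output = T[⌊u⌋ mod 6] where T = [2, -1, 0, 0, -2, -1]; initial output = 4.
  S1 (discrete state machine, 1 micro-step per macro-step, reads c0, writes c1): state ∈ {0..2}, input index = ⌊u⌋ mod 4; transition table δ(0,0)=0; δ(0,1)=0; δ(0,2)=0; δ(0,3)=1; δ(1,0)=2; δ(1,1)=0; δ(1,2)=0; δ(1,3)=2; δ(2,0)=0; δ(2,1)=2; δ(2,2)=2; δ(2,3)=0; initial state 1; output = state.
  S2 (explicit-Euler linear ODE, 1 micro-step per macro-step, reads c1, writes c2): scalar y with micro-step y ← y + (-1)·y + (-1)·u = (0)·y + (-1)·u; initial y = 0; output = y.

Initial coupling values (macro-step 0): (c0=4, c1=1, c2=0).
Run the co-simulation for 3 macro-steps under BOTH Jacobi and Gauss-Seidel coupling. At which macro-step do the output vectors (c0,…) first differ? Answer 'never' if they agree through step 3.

first divergence at macro-step: 1

[Jacobi] macro 1: S0 reads c1=1 → after 2×micro: -1; S1 reads c0=4 → after 1×micro: 2; S2 reads c1=1 → after 1×micro: -1 ⇒ (c0=-1, c1=2, c2=-1)
[Jacobi] macro 2: S0 reads c1=2 → after 2×micro: 0; S1 reads c0=-1 → after 1×micro: 0; S2 reads c1=2 → after 1×micro: -2 ⇒ (c0=0, c1=0, c2=-2)
[Jacobi] macro 3: S0 reads c1=0 → after 2×micro: 2; S1 reads c0=0 → after 1×micro: 0; S2 reads c1=0 → after 1×micro: 0 ⇒ (c0=2, c1=0, c2=0)
[Gauss-Seidel] macro 1: S0 reads c1=1 → after 2×micro: -1; S1 reads c0=-1 → after 1×micro: 2; S2 reads c1=2 → after 1×micro: -2 ⇒ (c0=-1, c1=2, c2=-2)
[Gauss-Seidel] macro 2: S0 reads c1=2 → after 2×micro: 0; S1 reads c0=0 → after 1×micro: 0; S2 reads c1=0 → after 1×micro: 0 ⇒ (c0=0, c1=0, c2=0)
[Gauss-Seidel] macro 3: S0 reads c1=0 → after 2×micro: 2; S1 reads c0=2 → after 1×micro: 0; S2 reads c1=0 → after 1×micro: 0 ⇒ (c0=2, c1=0, c2=0)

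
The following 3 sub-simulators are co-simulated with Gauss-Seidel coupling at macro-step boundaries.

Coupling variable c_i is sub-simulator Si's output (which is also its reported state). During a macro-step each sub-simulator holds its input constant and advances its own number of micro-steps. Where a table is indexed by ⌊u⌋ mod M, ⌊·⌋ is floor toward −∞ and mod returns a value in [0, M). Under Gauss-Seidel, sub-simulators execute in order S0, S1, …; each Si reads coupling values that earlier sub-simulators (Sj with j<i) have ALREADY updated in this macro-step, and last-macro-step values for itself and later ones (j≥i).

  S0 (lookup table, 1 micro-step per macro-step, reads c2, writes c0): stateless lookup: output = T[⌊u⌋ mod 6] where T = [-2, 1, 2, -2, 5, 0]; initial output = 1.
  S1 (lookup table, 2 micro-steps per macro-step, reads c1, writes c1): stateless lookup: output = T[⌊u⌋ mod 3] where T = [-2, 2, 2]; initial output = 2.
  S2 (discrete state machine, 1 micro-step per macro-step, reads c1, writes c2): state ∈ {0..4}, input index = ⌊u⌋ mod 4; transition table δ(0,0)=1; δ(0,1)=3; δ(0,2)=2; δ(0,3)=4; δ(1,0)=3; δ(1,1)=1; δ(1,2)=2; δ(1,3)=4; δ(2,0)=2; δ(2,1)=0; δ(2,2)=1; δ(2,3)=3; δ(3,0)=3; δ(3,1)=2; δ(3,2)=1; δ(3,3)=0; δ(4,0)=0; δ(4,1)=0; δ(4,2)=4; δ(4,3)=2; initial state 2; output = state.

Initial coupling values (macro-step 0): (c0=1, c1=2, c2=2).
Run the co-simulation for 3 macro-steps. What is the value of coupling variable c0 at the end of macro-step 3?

c0 at macro-step 3 = 2

macro 1: S0 reads c2=2 → after 1×micro: 2; S1 reads c1=2 → after 2×micro: 2; S2 reads c1=2 → after 1×micro: 1 ⇒ (c0=2, c1=2, c2=1)
macro 2: S0 reads c2=1 → after 1×micro: 1; S1 reads c1=2 → after 2×micro: 2; S2 reads c1=2 → after 1×micro: 2 ⇒ (c0=1, c1=2, c2=2)
macro 3: S0 reads c2=2 → after 1×micro: 2; S1 reads c1=2 → after 2×micro: 2; S2 reads c1=2 → after 1×micro: 1 ⇒ (c0=2, c1=2, c2=1)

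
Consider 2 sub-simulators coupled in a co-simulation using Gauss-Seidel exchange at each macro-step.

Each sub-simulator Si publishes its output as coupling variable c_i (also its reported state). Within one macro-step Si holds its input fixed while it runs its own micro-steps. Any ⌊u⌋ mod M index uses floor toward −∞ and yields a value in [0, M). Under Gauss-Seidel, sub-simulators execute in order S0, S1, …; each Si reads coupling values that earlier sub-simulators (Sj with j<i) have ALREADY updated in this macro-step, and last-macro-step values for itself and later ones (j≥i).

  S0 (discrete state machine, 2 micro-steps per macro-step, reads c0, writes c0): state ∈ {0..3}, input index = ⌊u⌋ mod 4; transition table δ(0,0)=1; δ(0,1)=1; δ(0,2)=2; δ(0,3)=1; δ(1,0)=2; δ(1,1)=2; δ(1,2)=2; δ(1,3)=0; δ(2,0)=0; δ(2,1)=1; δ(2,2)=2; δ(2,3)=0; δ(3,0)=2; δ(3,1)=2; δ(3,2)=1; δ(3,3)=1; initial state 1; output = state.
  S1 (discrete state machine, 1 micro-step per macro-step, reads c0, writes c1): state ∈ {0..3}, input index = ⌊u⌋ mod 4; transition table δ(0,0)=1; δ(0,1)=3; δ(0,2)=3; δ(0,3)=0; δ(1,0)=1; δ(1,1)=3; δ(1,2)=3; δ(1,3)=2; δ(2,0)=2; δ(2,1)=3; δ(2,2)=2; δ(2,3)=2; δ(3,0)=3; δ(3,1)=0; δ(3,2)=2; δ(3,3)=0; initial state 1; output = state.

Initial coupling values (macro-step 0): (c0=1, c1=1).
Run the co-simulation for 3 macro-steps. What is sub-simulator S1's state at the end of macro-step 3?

macro 1: S0 reads c0=1 → after 2×micro: 1; S1 reads c0=1 → after 1×micro: 3 ⇒ (c0=1, c1=3)
macro 2: S0 reads c0=1 → after 2×micro: 1; S1 reads c0=1 → after 1×micro: 0 ⇒ (c0=1, c1=0)
macro 3: S0 reads c0=1 → after 2×micro: 1; S1 reads c0=1 → after 1×micro: 3 ⇒ (c0=1, c1=3)

S1 state at macro-step 3 = 3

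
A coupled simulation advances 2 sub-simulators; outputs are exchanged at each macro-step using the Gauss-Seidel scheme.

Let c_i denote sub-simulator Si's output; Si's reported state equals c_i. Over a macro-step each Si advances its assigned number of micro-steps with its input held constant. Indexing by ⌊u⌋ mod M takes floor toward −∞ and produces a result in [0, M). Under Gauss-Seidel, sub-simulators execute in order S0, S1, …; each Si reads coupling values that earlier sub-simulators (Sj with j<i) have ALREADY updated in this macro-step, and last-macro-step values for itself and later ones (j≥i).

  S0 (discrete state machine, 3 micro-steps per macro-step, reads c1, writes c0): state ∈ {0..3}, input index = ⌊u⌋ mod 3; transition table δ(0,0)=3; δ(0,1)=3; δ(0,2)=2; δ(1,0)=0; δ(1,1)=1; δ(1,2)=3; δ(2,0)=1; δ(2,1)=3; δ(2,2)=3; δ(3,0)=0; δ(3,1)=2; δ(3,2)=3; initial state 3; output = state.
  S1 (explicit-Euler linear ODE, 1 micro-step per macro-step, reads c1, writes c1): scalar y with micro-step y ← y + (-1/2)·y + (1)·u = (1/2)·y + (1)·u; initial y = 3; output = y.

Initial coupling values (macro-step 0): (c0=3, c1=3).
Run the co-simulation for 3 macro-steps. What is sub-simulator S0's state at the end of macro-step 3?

S0 state at macro-step 3 = 0

macro 1: S0 reads c1=3 → after 3×micro: 0; S1 reads c1=3 → after 1×micro: 9/2 ⇒ (c0=0, c1=9/2)
macro 2: S0 reads c1=9/2 → after 3×micro: 3; S1 reads c1=9/2 → after 1×micro: 27/4 ⇒ (c0=3, c1=27/4)
macro 3: S0 reads c1=27/4 → after 3×micro: 0; S1 reads c1=27/4 → after 1×micro: 81/8 ⇒ (c0=0, c1=81/8)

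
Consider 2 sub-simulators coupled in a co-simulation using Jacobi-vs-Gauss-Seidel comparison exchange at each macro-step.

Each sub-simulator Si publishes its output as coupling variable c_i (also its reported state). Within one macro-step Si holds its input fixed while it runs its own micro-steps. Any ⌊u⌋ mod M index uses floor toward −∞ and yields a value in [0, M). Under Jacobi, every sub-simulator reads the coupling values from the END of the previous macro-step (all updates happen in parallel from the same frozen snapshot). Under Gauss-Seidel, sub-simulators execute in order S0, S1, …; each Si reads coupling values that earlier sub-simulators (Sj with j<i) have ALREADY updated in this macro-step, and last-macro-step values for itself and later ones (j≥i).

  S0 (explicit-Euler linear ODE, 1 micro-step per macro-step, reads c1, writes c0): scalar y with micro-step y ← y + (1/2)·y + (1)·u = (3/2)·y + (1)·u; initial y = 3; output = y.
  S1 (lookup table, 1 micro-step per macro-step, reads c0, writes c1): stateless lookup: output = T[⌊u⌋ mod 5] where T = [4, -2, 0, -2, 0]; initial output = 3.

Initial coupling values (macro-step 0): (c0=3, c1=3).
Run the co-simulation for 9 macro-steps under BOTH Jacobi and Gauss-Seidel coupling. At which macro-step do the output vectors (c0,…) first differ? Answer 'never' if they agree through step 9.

first divergence at macro-step: 1

[Jacobi] macro 1: S0 reads c1=3 → after 1×micro: 15/2; S1 reads c0=3 → after 1×micro: -2 ⇒ (c0=15/2, c1=-2)
[Jacobi] macro 2: S0 reads c1=-2 → after 1×micro: 37/4; S1 reads c0=15/2 → after 1×micro: 0 ⇒ (c0=37/4, c1=0)
[Jacobi] macro 3: S0 reads c1=0 → after 1×micro: 111/8; S1 reads c0=37/4 → after 1×micro: 0 ⇒ (c0=111/8, c1=0)
[Jacobi] macro 4: S0 reads c1=0 → after 1×micro: 333/16; S1 reads c0=111/8 → after 1×micro: -2 ⇒ (c0=333/16, c1=-2)
[Jacobi] macro 5: S0 reads c1=-2 → after 1×micro: 935/32; S1 reads c0=333/16 → after 1×micro: 4 ⇒ (c0=935/32, c1=4)
[Jacobi] macro 6: S0 reads c1=4 → after 1×micro: 3061/64; S1 reads c0=935/32 → after 1×micro: 0 ⇒ (c0=3061/64, c1=0)
[Jacobi] macro 7: S0 reads c1=0 → after 1×micro: 9183/128; S1 reads c0=3061/64 → after 1×micro: 0 ⇒ (c0=9183/128, c1=0)
[Jacobi] macro 8: S0 reads c1=0 → after 1×micro: 27549/256; S1 reads c0=9183/128 → after 1×micro: -2 ⇒ (c0=27549/256, c1=-2)
[Jacobi] macro 9: S0 reads c1=-2 → after 1×micro: 81623/512; S1 reads c0=27549/256 → after 1×micro: 0 ⇒ (c0=81623/512, c1=0)
[Gauss-Seidel] macro 1: S0 reads c1=3 → after 1×micro: 15/2; S1 reads c0=15/2 → after 1×micro: 0 ⇒ (c0=15/2, c1=0)
[Gauss-Seidel] macro 2: S0 reads c1=0 → after 1×micro: 45/4; S1 reads c0=45/4 → after 1×micro: -2 ⇒ (c0=45/4, c1=-2)
[Gauss-Seidel] macro 3: S0 reads c1=-2 → after 1×micro: 119/8; S1 reads c0=119/8 → after 1×micro: 0 ⇒ (c0=119/8, c1=0)
[Gauss-Seidel] macro 4: S0 reads c1=0 → after 1×micro: 357/16; S1 reads c0=357/16 → after 1×micro: 0 ⇒ (c0=357/16, c1=0)
[Gauss-Seidel] macro 5: S0 reads c1=0 → after 1×micro: 1071/32; S1 reads c0=1071/32 → after 1×micro: -2 ⇒ (c0=1071/32, c1=-2)
[Gauss-Seidel] macro 6: S0 reads c1=-2 → after 1×micro: 3085/64; S1 reads c0=3085/64 → after 1×micro: -2 ⇒ (c0=3085/64, c1=-2)
[Gauss-Seidel] macro 7: S0 reads c1=-2 → after 1×micro: 8999/128; S1 reads c0=8999/128 → after 1×micro: 4 ⇒ (c0=8999/128, c1=4)
[Gauss-Seidel] macro 8: S0 reads c1=4 → after 1×micro: 28021/256; S1 reads c0=28021/256 → after 1×micro: 0 ⇒ (c0=28021/256, c1=0)
[Gauss-Seidel] macro 9: S0 reads c1=0 → after 1×micro: 84063/512; S1 reads c0=84063/512 → after 1×micro: 0 ⇒ (c0=84063/512, c1=0)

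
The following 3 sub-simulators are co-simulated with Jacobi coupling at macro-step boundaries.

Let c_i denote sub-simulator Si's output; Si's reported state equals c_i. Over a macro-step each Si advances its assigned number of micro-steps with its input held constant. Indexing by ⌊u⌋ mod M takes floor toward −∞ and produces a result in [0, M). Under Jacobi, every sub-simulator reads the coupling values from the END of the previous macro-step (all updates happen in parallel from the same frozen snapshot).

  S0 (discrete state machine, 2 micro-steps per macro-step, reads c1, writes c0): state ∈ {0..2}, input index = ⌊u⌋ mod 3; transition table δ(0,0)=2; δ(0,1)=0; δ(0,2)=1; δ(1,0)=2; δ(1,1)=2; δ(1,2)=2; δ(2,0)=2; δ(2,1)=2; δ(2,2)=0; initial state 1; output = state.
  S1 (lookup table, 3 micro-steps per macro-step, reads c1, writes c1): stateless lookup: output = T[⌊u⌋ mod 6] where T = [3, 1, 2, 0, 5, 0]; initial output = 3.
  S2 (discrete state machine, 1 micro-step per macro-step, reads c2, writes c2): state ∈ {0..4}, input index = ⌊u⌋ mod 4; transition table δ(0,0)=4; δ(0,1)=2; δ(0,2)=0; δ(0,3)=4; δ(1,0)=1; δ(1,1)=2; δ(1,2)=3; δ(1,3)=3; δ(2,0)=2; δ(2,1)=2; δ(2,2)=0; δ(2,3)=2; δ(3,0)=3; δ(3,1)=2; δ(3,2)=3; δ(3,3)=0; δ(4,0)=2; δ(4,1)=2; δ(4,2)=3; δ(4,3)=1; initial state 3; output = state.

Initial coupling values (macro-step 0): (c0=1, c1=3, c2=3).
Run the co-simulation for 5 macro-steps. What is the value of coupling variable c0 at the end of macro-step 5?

c0 at macro-step 5 = 2

macro 1: S0 reads c1=3 → after 2×micro: 2; S1 reads c1=3 → after 3×micro: 0; S2 reads c2=3 → after 1×micro: 0 ⇒ (c0=2, c1=0, c2=0)
macro 2: S0 reads c1=0 → after 2×micro: 2; S1 reads c1=0 → after 3×micro: 3; S2 reads c2=0 → after 1×micro: 4 ⇒ (c0=2, c1=3, c2=4)
macro 3: S0 reads c1=3 → after 2×micro: 2; S1 reads c1=3 → after 3×micro: 0; S2 reads c2=4 → after 1×micro: 2 ⇒ (c0=2, c1=0, c2=2)
macro 4: S0 reads c1=0 → after 2×micro: 2; S1 reads c1=0 → after 3×micro: 3; S2 reads c2=2 → after 1×micro: 0 ⇒ (c0=2, c1=3, c2=0)
macro 5: S0 reads c1=3 → after 2×micro: 2; S1 reads c1=3 → after 3×micro: 0; S2 reads c2=0 → after 1×micro: 4 ⇒ (c0=2, c1=0, c2=4)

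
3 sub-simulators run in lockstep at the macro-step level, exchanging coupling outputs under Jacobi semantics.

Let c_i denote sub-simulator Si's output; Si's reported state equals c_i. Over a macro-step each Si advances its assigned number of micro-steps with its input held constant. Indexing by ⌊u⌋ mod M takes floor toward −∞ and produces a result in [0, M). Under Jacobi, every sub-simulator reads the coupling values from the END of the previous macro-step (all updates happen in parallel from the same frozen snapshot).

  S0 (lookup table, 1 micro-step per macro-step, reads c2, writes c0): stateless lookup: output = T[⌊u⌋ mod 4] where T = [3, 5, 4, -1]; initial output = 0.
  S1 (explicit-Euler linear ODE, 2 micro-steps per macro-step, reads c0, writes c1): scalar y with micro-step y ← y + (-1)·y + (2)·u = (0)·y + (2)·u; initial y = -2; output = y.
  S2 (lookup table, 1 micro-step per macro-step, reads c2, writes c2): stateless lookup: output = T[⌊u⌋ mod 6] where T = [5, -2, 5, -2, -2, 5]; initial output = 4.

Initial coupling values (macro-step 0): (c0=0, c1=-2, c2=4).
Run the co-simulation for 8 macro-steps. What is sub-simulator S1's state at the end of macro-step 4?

S1 state at macro-step 4 = 8

macro 1: S0 reads c2=4 → after 1×micro: 3; S1 reads c0=0 → after 2×micro: 0; S2 reads c2=4 → after 1×micro: -2 ⇒ (c0=3, c1=0, c2=-2)
macro 2: S0 reads c2=-2 → after 1×micro: 4; S1 reads c0=3 → after 2×micro: 6; S2 reads c2=-2 → after 1×micro: -2 ⇒ (c0=4, c1=6, c2=-2)
macro 3: S0 reads c2=-2 → after 1×micro: 4; S1 reads c0=4 → after 2×micro: 8; S2 reads c2=-2 → after 1×micro: -2 ⇒ (c0=4, c1=8, c2=-2)
macro 4: S0 reads c2=-2 → after 1×micro: 4; S1 reads c0=4 → after 2×micro: 8; S2 reads c2=-2 → after 1×micro: -2 ⇒ (c0=4, c1=8, c2=-2)
macro 5: S0 reads c2=-2 → after 1×micro: 4; S1 reads c0=4 → after 2×micro: 8; S2 reads c2=-2 → after 1×micro: -2 ⇒ (c0=4, c1=8, c2=-2)
macro 6: S0 reads c2=-2 → after 1×micro: 4; S1 reads c0=4 → after 2×micro: 8; S2 reads c2=-2 → after 1×micro: -2 ⇒ (c0=4, c1=8, c2=-2)
macro 7: S0 reads c2=-2 → after 1×micro: 4; S1 reads c0=4 → after 2×micro: 8; S2 reads c2=-2 → after 1×micro: -2 ⇒ (c0=4, c1=8, c2=-2)
macro 8: S0 reads c2=-2 → after 1×micro: 4; S1 reads c0=4 → after 2×micro: 8; S2 reads c2=-2 → after 1×micro: -2 ⇒ (c0=4, c1=8, c2=-2)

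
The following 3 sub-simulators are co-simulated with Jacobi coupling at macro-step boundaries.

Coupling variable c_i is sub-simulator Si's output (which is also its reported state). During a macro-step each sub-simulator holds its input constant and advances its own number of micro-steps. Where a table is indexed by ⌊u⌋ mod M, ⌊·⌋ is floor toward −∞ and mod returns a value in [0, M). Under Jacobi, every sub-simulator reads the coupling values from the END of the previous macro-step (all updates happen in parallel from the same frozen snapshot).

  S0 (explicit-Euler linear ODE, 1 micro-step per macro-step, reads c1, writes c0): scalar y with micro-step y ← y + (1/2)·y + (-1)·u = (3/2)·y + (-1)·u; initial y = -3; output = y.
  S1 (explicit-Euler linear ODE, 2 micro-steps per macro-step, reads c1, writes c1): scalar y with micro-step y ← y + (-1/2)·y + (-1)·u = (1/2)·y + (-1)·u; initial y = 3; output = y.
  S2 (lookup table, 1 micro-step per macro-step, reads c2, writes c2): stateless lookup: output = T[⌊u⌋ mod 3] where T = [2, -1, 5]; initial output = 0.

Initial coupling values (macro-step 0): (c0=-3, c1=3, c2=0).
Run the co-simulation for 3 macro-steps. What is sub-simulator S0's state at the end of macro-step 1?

S0 state at macro-step 1 = -15/2

macro 1: S0 reads c1=3 → after 1×micro: -15/2; S1 reads c1=3 → after 2×micro: -15/4; S2 reads c2=0 → after 1×micro: 2 ⇒ (c0=-15/2, c1=-15/4, c2=2)
macro 2: S0 reads c1=-15/4 → after 1×micro: -15/2; S1 reads c1=-15/4 → after 2×micro: 75/16; S2 reads c2=2 → after 1×micro: 5 ⇒ (c0=-15/2, c1=75/16, c2=5)
macro 3: S0 reads c1=75/16 → after 1×micro: -255/16; S1 reads c1=75/16 → after 2×micro: -375/64; S2 reads c2=5 → after 1×micro: 5 ⇒ (c0=-255/16, c1=-375/64, c2=5)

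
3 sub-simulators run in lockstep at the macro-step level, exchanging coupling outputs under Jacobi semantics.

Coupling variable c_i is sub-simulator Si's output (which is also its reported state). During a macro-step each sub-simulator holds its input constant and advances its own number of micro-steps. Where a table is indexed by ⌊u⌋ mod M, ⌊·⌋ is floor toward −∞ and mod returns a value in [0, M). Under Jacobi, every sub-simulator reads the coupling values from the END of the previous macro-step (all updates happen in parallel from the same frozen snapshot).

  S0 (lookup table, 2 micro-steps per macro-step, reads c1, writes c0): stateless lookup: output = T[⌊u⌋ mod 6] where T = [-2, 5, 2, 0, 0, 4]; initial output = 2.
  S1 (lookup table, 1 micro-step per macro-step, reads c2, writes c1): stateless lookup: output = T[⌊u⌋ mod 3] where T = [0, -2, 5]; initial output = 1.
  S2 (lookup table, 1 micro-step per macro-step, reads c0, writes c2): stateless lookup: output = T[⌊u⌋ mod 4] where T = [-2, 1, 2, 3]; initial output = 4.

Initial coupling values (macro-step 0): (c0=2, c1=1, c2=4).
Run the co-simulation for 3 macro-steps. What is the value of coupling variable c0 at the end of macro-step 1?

c0 at macro-step 1 = 5

macro 1: S0 reads c1=1 → after 2×micro: 5; S1 reads c2=4 → after 1×micro: -2; S2 reads c0=2 → after 1×micro: 2 ⇒ (c0=5, c1=-2, c2=2)
macro 2: S0 reads c1=-2 → after 2×micro: 0; S1 reads c2=2 → after 1×micro: 5; S2 reads c0=5 → after 1×micro: 1 ⇒ (c0=0, c1=5, c2=1)
macro 3: S0 reads c1=5 → after 2×micro: 4; S1 reads c2=1 → after 1×micro: -2; S2 reads c0=0 → after 1×micro: -2 ⇒ (c0=4, c1=-2, c2=-2)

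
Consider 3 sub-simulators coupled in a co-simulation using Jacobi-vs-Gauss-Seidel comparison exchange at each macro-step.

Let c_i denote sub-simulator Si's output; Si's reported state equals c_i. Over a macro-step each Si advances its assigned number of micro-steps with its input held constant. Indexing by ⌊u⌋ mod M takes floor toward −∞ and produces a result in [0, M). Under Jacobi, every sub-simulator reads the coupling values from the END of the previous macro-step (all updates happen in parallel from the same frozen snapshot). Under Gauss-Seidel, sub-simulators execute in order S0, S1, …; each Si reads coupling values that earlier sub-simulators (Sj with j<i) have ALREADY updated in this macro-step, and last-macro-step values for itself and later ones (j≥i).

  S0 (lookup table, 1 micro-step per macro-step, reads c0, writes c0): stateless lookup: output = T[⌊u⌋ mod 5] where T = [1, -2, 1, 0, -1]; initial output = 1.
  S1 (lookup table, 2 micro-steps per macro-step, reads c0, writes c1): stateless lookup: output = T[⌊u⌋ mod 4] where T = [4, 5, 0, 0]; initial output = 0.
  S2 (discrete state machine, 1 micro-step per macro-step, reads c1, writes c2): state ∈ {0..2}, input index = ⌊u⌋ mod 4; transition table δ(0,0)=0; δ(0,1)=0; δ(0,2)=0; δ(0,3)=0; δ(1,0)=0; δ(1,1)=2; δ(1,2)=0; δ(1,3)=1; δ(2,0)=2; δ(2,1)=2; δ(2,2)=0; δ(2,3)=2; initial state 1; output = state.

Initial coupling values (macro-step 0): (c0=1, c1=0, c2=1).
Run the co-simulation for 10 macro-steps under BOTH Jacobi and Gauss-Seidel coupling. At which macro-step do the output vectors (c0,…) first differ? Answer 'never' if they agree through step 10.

[Jacobi] macro 1: S0 reads c0=1 → after 1×micro: -2; S1 reads c0=1 → after 2×micro: 5; S2 reads c1=0 → after 1×micro: 0 ⇒ (c0=-2, c1=5, c2=0)
[Jacobi] macro 2: S0 reads c0=-2 → after 1×micro: 0; S1 reads c0=-2 → after 2×micro: 0; S2 reads c1=5 → after 1×micro: 0 ⇒ (c0=0, c1=0, c2=0)
[Jacobi] macro 3: S0 reads c0=0 → after 1×micro: 1; S1 reads c0=0 → after 2×micro: 4; S2 reads c1=0 → after 1×micro: 0 ⇒ (c0=1, c1=4, c2=0)
[Jacobi] macro 4: S0 reads c0=1 → after 1×micro: -2; S1 reads c0=1 → after 2×micro: 5; S2 reads c1=4 → after 1×micro: 0 ⇒ (c0=-2, c1=5, c2=0)
[Jacobi] macro 5: S0 reads c0=-2 → after 1×micro: 0; S1 reads c0=-2 → after 2×micro: 0; S2 reads c1=5 → after 1×micro: 0 ⇒ (c0=0, c1=0, c2=0)
[Jacobi] macro 6: S0 reads c0=0 → after 1×micro: 1; S1 reads c0=0 → after 2×micro: 4; S2 reads c1=0 → after 1×micro: 0 ⇒ (c0=1, c1=4, c2=0)
[Jacobi] macro 7: S0 reads c0=1 → after 1×micro: -2; S1 reads c0=1 → after 2×micro: 5; S2 reads c1=4 → after 1×micro: 0 ⇒ (c0=-2, c1=5, c2=0)
[Jacobi] macro 8: S0 reads c0=-2 → after 1×micro: 0; S1 reads c0=-2 → after 2×micro: 0; S2 reads c1=5 → after 1×micro: 0 ⇒ (c0=0, c1=0, c2=0)
[Jacobi] macro 9: S0 reads c0=0 → after 1×micro: 1; S1 reads c0=0 → after 2×micro: 4; S2 reads c1=0 → after 1×micro: 0 ⇒ (c0=1, c1=4, c2=0)
[Jacobi] macro 10: S0 reads c0=1 → after 1×micro: -2; S1 reads c0=1 → after 2×micro: 5; S2 reads c1=4 → after 1×micro: 0 ⇒ (c0=-2, c1=5, c2=0)
[Gauss-Seidel] macro 1: S0 reads c0=1 → after 1×micro: -2; S1 reads c0=-2 → after 2×micro: 0; S2 reads c1=0 → after 1×micro: 0 ⇒ (c0=-2, c1=0, c2=0)
[Gauss-Seidel] macro 2: S0 reads c0=-2 → after 1×micro: 0; S1 reads c0=0 → after 2×micro: 4; S2 reads c1=4 → after 1×micro: 0 ⇒ (c0=0, c1=4, c2=0)
[Gauss-Seidel] macro 3: S0 reads c0=0 → after 1×micro: 1; S1 reads c0=1 → after 2×micro: 5; S2 reads c1=5 → after 1×micro: 0 ⇒ (c0=1, c1=5, c2=0)
[Gauss-Seidel] macro 4: S0 reads c0=1 → after 1×micro: -2; S1 reads c0=-2 → after 2×micro: 0; S2 reads c1=0 → after 1×micro: 0 ⇒ (c0=-2, c1=0, c2=0)
[Gauss-Seidel] macro 5: S0 reads c0=-2 → after 1×micro: 0; S1 reads c0=0 → after 2×micro: 4; S2 reads c1=4 → after 1×micro: 0 ⇒ (c0=0, c1=4, c2=0)
[Gauss-Seidel] macro 6: S0 reads c0=0 → after 1×micro: 1; S1 reads c0=1 → after 2×micro: 5; S2 reads c1=5 → after 1×micro: 0 ⇒ (c0=1, c1=5, c2=0)
[Gauss-Seidel] macro 7: S0 reads c0=1 → after 1×micro: -2; S1 reads c0=-2 → after 2×micro: 0; S2 reads c1=0 → after 1×micro: 0 ⇒ (c0=-2, c1=0, c2=0)
[Gauss-Seidel] macro 8: S0 reads c0=-2 → after 1×micro: 0; S1 reads c0=0 → after 2×micro: 4; S2 reads c1=4 → after 1×micro: 0 ⇒ (c0=0, c1=4, c2=0)
[Gauss-Seidel] macro 9: S0 reads c0=0 → after 1×micro: 1; S1 reads c0=1 → after 2×micro: 5; S2 reads c1=5 → after 1×micro: 0 ⇒ (c0=1, c1=5, c2=0)
[Gauss-Seidel] macro 10: S0 reads c0=1 → after 1×micro: -2; S1 reads c0=-2 → after 2×micro: 0; S2 reads c1=0 → after 1×micro: 0 ⇒ (c0=-2, c1=0, c2=0)

first divergence at macro-step: 1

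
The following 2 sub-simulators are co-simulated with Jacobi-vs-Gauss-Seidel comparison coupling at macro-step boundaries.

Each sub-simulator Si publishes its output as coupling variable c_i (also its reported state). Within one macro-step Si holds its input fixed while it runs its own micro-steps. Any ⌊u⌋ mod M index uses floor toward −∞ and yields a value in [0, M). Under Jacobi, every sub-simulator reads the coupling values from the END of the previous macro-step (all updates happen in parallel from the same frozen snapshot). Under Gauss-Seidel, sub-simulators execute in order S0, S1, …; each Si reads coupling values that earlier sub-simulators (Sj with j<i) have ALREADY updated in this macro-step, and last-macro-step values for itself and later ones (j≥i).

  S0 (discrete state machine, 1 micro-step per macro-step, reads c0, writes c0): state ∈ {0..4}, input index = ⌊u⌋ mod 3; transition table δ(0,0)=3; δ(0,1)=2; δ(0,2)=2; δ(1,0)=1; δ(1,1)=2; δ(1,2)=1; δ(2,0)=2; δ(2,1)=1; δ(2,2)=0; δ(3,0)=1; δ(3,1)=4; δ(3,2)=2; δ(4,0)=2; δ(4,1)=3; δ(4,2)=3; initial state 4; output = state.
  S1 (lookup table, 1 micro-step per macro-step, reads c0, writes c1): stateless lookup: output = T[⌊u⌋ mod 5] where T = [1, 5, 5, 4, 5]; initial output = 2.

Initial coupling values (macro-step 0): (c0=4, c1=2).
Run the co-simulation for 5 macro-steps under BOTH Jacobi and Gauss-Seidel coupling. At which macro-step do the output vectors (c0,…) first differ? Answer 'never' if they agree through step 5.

first divergence at macro-step: 1

[Jacobi] macro 1: S0 reads c0=4 → after 1×micro: 3; S1 reads c0=4 → after 1×micro: 5 ⇒ (c0=3, c1=5)
[Jacobi] macro 2: S0 reads c0=3 → after 1×micro: 1; S1 reads c0=3 → after 1×micro: 4 ⇒ (c0=1, c1=4)
[Jacobi] macro 3: S0 reads c0=1 → after 1×micro: 2; S1 reads c0=1 → after 1×micro: 5 ⇒ (c0=2, c1=5)
[Jacobi] macro 4: S0 reads c0=2 → after 1×micro: 0; S1 reads c0=2 → after 1×micro: 5 ⇒ (c0=0, c1=5)
[Jacobi] macro 5: S0 reads c0=0 → after 1×micro: 3; S1 reads c0=0 → after 1×micro: 1 ⇒ (c0=3, c1=1)
[Gauss-Seidel] macro 1: S0 reads c0=4 → after 1×micro: 3; S1 reads c0=3 → after 1×micro: 4 ⇒ (c0=3, c1=4)
[Gauss-Seidel] macro 2: S0 reads c0=3 → after 1×micro: 1; S1 reads c0=1 → after 1×micro: 5 ⇒ (c0=1, c1=5)
[Gauss-Seidel] macro 3: S0 reads c0=1 → after 1×micro: 2; S1 reads c0=2 → after 1×micro: 5 ⇒ (c0=2, c1=5)
[Gauss-Seidel] macro 4: S0 reads c0=2 → after 1×micro: 0; S1 reads c0=0 → after 1×micro: 1 ⇒ (c0=0, c1=1)
[Gauss-Seidel] macro 5: S0 reads c0=0 → after 1×micro: 3; S1 reads c0=3 → after 1×micro: 4 ⇒ (c0=3, c1=4)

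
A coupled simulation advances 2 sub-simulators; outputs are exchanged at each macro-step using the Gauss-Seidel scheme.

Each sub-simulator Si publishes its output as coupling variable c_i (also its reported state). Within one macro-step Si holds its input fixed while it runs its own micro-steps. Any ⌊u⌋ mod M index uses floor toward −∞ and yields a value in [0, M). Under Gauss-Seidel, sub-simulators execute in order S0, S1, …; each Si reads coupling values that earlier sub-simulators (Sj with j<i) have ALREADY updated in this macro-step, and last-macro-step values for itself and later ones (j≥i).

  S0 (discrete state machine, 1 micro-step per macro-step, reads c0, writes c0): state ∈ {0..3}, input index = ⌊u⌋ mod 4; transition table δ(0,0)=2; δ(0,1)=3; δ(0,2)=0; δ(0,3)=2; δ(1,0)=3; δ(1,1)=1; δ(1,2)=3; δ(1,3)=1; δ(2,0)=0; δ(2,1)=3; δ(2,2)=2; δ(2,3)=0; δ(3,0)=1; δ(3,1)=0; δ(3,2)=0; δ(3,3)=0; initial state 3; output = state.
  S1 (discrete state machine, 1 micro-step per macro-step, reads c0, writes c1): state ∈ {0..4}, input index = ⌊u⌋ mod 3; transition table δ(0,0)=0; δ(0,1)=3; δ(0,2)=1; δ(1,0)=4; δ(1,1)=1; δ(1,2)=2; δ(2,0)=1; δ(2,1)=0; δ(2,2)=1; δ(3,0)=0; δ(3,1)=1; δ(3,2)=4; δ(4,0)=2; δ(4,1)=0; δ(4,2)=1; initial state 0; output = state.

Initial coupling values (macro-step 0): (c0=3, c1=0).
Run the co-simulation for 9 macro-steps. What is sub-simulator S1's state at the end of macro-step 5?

macro 1: S0 reads c0=3 → after 1×micro: 0; S1 reads c0=0 → after 1×micro: 0 ⇒ (c0=0, c1=0)
macro 2: S0 reads c0=0 → after 1×micro: 2; S1 reads c0=2 → after 1×micro: 1 ⇒ (c0=2, c1=1)
macro 3: S0 reads c0=2 → after 1×micro: 2; S1 reads c0=2 → after 1×micro: 2 ⇒ (c0=2, c1=2)
macro 4: S0 reads c0=2 → after 1×micro: 2; S1 reads c0=2 → after 1×micro: 1 ⇒ (c0=2, c1=1)
macro 5: S0 reads c0=2 → after 1×micro: 2; S1 reads c0=2 → after 1×micro: 2 ⇒ (c0=2, c1=2)
macro 6: S0 reads c0=2 → after 1×micro: 2; S1 reads c0=2 → after 1×micro: 1 ⇒ (c0=2, c1=1)
macro 7: S0 reads c0=2 → after 1×micro: 2; S1 reads c0=2 → after 1×micro: 2 ⇒ (c0=2, c1=2)
macro 8: S0 reads c0=2 → after 1×micro: 2; S1 reads c0=2 → after 1×micro: 1 ⇒ (c0=2, c1=1)
macro 9: S0 reads c0=2 → after 1×micro: 2; S1 reads c0=2 → after 1×micro: 2 ⇒ (c0=2, c1=2)

S1 state at macro-step 5 = 2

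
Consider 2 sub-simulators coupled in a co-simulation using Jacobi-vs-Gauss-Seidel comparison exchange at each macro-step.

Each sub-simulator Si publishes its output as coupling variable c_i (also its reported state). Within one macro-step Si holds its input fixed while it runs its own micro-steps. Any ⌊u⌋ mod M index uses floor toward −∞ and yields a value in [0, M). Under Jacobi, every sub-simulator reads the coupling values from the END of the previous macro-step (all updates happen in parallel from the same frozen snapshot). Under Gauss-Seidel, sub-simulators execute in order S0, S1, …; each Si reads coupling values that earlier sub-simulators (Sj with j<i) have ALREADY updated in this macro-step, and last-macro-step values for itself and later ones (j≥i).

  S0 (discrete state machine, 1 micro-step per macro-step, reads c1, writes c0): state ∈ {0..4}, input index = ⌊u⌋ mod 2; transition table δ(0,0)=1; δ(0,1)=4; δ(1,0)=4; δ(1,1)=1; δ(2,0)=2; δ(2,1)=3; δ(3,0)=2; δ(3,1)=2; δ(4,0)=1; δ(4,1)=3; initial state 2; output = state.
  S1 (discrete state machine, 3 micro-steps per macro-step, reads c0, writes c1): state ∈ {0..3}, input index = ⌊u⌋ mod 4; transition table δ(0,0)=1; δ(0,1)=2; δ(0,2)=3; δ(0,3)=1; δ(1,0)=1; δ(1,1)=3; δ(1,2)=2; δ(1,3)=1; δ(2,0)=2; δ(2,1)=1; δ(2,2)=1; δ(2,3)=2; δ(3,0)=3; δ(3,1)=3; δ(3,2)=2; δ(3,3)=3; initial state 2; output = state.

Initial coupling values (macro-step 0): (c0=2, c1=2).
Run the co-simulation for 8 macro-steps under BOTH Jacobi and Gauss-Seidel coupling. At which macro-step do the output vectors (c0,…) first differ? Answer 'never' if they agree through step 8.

[Jacobi] macro 1: S0 reads c1=2 → after 1×micro: 2; S1 reads c0=2 → after 3×micro: 1 ⇒ (c0=2, c1=1)
[Jacobi] macro 2: S0 reads c1=1 → after 1×micro: 3; S1 reads c0=2 → after 3×micro: 2 ⇒ (c0=3, c1=2)
[Jacobi] macro 3: S0 reads c1=2 → after 1×micro: 2; S1 reads c0=3 → after 3×micro: 2 ⇒ (c0=2, c1=2)
[Jacobi] macro 4: S0 reads c1=2 → after 1×micro: 2; S1 reads c0=2 → after 3×micro: 1 ⇒ (c0=2, c1=1)
[Jacobi] macro 5: S0 reads c1=1 → after 1×micro: 3; S1 reads c0=2 → after 3×micro: 2 ⇒ (c0=3, c1=2)
[Jacobi] macro 6: S0 reads c1=2 → after 1×micro: 2; S1 reads c0=3 → after 3×micro: 2 ⇒ (c0=2, c1=2)
[Jacobi] macro 7: S0 reads c1=2 → after 1×micro: 2; S1 reads c0=2 → after 3×micro: 1 ⇒ (c0=2, c1=1)
[Jacobi] macro 8: S0 reads c1=1 → after 1×micro: 3; S1 reads c0=2 → after 3×micro: 2 ⇒ (c0=3, c1=2)
[Gauss-Seidel] macro 1: S0 reads c1=2 → after 1×micro: 2; S1 reads c0=2 → after 3×micro: 1 ⇒ (c0=2, c1=1)
[Gauss-Seidel] macro 2: S0 reads c1=1 → after 1×micro: 3; S1 reads c0=3 → after 3×micro: 1 ⇒ (c0=3, c1=1)
[Gauss-Seidel] macro 3: S0 reads c1=1 → after 1×micro: 2; S1 reads c0=2 → after 3×micro: 2 ⇒ (c0=2, c1=2)
[Gauss-Seidel] macro 4: S0 reads c1=2 → after 1×micro: 2; S1 reads c0=2 → after 3×micro: 1 ⇒ (c0=2, c1=1)
[Gauss-Seidel] macro 5: S0 reads c1=1 → after 1×micro: 3; S1 reads c0=3 → after 3×micro: 1 ⇒ (c0=3, c1=1)
[Gauss-Seidel] macro 6: S0 reads c1=1 → after 1×micro: 2; S1 reads c0=2 → after 3×micro: 2 ⇒ (c0=2, c1=2)
[Gauss-Seidel] macro 7: S0 reads c1=2 → after 1×micro: 2; S1 reads c0=2 → after 3×micro: 1 ⇒ (c0=2, c1=1)
[Gauss-Seidel] macro 8: S0 reads c1=1 → after 1×micro: 3; S1 reads c0=3 → after 3×micro: 1 ⇒ (c0=3, c1=1)

first divergence at macro-step: 2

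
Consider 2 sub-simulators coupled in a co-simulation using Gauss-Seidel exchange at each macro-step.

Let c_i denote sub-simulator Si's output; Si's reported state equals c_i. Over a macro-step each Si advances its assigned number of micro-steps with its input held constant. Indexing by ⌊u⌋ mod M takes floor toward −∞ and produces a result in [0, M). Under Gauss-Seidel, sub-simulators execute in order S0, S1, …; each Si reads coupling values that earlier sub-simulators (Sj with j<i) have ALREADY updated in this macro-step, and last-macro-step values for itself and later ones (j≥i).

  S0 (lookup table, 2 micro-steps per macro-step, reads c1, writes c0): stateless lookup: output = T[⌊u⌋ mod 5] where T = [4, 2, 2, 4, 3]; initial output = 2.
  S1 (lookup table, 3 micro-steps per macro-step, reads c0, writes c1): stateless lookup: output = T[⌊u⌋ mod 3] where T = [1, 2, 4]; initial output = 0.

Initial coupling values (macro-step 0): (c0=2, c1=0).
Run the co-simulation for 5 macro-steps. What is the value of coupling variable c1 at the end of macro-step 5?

macro 1: S0 reads c1=0 → after 2×micro: 4; S1 reads c0=4 → after 3×micro: 2 ⇒ (c0=4, c1=2)
macro 2: S0 reads c1=2 → after 2×micro: 2; S1 reads c0=2 → after 3×micro: 4 ⇒ (c0=2, c1=4)
macro 3: S0 reads c1=4 → after 2×micro: 3; S1 reads c0=3 → after 3×micro: 1 ⇒ (c0=3, c1=1)
macro 4: S0 reads c1=1 → after 2×micro: 2; S1 reads c0=2 → after 3×micro: 4 ⇒ (c0=2, c1=4)
macro 5: S0 reads c1=4 → after 2×micro: 3; S1 reads c0=3 → after 3×micro: 1 ⇒ (c0=3, c1=1)

c1 at macro-step 5 = 1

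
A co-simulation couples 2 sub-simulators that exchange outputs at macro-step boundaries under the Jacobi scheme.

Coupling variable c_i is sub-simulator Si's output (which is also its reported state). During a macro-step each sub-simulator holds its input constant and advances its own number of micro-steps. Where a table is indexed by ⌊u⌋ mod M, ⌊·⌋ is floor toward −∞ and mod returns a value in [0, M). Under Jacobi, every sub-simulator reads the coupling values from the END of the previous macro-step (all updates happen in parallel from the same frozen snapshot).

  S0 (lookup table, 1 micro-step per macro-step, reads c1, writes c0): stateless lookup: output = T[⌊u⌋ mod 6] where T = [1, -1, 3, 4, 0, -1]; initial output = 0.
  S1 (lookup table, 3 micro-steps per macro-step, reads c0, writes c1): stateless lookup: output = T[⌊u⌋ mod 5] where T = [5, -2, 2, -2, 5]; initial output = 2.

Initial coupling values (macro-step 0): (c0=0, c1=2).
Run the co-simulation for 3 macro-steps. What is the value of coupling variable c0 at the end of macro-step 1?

macro 1: S0 reads c1=2 → after 1×micro: 3; S1 reads c0=0 → after 3×micro: 5 ⇒ (c0=3, c1=5)
macro 2: S0 reads c1=5 → after 1×micro: -1; S1 reads c0=3 → after 3×micro: -2 ⇒ (c0=-1, c1=-2)
macro 3: S0 reads c1=-2 → after 1×micro: 0; S1 reads c0=-1 → after 3×micro: 5 ⇒ (c0=0, c1=5)

c0 at macro-step 1 = 3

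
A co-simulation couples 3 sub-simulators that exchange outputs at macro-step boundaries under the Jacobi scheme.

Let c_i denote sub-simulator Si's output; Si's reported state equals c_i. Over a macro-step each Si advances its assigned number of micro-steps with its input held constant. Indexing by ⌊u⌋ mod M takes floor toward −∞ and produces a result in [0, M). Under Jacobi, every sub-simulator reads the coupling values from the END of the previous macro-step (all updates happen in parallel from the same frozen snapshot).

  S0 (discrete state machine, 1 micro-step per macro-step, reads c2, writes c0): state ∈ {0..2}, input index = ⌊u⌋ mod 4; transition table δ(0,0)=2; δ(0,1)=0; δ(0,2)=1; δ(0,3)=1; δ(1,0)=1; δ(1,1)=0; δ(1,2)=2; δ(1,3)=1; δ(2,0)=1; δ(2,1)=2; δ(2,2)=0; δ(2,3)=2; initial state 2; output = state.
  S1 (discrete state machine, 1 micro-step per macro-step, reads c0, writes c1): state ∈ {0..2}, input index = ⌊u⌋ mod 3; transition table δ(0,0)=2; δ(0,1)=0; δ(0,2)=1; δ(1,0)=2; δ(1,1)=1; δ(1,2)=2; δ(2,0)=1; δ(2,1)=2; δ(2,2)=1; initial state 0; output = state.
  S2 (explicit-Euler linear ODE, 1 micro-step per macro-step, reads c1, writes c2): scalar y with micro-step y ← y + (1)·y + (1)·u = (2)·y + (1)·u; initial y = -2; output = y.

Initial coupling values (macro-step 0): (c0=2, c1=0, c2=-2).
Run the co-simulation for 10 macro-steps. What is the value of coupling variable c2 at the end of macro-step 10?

macro 1: S0 reads c2=-2 → after 1×micro: 0; S1 reads c0=2 → after 1×micro: 1; S2 reads c1=0 → after 1×micro: -4 ⇒ (c0=0, c1=1, c2=-4)
macro 2: S0 reads c2=-4 → after 1×micro: 2; S1 reads c0=0 → after 1×micro: 2; S2 reads c1=1 → after 1×micro: -7 ⇒ (c0=2, c1=2, c2=-7)
macro 3: S0 reads c2=-7 → after 1×micro: 2; S1 reads c0=2 → after 1×micro: 1; S2 reads c1=2 → after 1×micro: -12 ⇒ (c0=2, c1=1, c2=-12)
macro 4: S0 reads c2=-12 → after 1×micro: 1; S1 reads c0=2 → after 1×micro: 2; S2 reads c1=1 → after 1×micro: -23 ⇒ (c0=1, c1=2, c2=-23)
macro 5: S0 reads c2=-23 → after 1×micro: 0; S1 reads c0=1 → after 1×micro: 2; S2 reads c1=2 → after 1×micro: -44 ⇒ (c0=0, c1=2, c2=-44)
macro 6: S0 reads c2=-44 → after 1×micro: 2; S1 reads c0=0 → after 1×micro: 1; S2 reads c1=2 → after 1×micro: -86 ⇒ (c0=2, c1=1, c2=-86)
macro 7: S0 reads c2=-86 → after 1×micro: 0; S1 reads c0=2 → after 1×micro: 2; S2 reads c1=1 → after 1×micro: -171 ⇒ (c0=0, c1=2, c2=-171)
macro 8: S0 reads c2=-171 → after 1×micro: 0; S1 reads c0=0 → after 1×micro: 1; S2 reads c1=2 → after 1×micro: -340 ⇒ (c0=0, c1=1, c2=-340)
macro 9: S0 reads c2=-340 → after 1×micro: 2; S1 reads c0=0 → after 1×micro: 2; S2 reads c1=1 → after 1×micro: -679 ⇒ (c0=2, c1=2, c2=-679)
macro 10: S0 reads c2=-679 → after 1×micro: 2; S1 reads c0=2 → after 1×micro: 1; S2 reads c1=2 → after 1×micro: -1356 ⇒ (c0=2, c1=1, c2=-1356)

c2 at macro-step 10 = -1356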